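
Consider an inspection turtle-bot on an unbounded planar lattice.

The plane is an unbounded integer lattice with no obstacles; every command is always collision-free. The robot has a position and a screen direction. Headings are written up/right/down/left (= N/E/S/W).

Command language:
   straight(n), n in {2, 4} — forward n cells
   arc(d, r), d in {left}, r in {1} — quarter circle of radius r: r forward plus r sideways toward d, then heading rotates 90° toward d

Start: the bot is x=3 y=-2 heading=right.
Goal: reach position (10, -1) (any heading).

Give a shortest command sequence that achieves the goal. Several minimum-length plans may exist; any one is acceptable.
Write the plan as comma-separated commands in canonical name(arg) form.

straight(2), straight(4), arc(left, 1)

from: x=3 y=-2 heading=right
step 1 (straight(2)): x=5 y=-2 heading=right
step 2 (straight(4)): x=9 y=-2 heading=right
step 3 (arc(left, 1)): x=10 y=-1 heading=up
minimal: 3 command(s), checked below 3.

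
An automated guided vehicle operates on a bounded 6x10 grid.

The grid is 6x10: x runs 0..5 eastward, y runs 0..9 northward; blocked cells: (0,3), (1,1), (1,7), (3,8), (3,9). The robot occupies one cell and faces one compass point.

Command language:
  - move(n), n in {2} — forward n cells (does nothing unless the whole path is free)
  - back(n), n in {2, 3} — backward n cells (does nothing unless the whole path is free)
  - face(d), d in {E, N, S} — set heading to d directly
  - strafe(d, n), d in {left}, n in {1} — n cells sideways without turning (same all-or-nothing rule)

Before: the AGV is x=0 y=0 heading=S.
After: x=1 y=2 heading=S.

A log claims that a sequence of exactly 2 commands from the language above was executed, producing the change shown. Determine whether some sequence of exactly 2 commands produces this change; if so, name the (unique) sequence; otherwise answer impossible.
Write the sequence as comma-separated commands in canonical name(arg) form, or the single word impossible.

key: running strafe(left, 1) before back(2) would end elsewhere — order is forced
from: x=0 y=0 heading=S
1. back(2) → x=0 y=2 heading=S
2. strafe(left, 1) → x=1 y=2 heading=S
no other 2-command option fits: unique.

back(2), strafe(left, 1)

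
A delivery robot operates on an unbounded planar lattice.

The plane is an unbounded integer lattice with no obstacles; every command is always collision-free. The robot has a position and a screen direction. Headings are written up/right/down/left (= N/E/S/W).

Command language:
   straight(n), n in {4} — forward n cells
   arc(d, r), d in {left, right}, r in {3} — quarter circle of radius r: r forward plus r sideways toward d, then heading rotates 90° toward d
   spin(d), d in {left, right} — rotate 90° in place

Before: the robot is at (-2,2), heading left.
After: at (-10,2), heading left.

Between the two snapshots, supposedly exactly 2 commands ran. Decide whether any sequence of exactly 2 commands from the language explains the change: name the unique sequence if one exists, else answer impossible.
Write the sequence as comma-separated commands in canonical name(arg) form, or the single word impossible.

key: heading stays W — no command in the sequence turns
from: at (-2,2), heading left
t=1 straight(4) ⇒ at (-6,2), heading left
t=2 straight(4) ⇒ at (-10,2), heading left
no other 2-command option fits: unique.

straight(4), straight(4)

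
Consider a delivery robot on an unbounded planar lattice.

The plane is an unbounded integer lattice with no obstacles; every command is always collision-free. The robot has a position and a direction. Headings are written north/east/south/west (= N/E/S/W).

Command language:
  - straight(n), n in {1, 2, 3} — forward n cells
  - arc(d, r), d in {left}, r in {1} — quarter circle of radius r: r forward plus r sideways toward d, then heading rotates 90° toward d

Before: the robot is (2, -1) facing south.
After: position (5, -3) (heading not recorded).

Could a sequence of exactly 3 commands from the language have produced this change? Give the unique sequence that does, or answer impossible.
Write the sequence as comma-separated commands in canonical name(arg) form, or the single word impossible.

straight(1), arc(left, 1), straight(2)

key: running straight(2) before straight(1) would end elsewhere — order is forced
from: (2, -1) facing south
[1] after straight(1): (2, -2) facing south
[2] after arc(left, 1): (3, -3) facing east
[3] after straight(2): (5, -3) facing east
no other 3-command option fits: unique.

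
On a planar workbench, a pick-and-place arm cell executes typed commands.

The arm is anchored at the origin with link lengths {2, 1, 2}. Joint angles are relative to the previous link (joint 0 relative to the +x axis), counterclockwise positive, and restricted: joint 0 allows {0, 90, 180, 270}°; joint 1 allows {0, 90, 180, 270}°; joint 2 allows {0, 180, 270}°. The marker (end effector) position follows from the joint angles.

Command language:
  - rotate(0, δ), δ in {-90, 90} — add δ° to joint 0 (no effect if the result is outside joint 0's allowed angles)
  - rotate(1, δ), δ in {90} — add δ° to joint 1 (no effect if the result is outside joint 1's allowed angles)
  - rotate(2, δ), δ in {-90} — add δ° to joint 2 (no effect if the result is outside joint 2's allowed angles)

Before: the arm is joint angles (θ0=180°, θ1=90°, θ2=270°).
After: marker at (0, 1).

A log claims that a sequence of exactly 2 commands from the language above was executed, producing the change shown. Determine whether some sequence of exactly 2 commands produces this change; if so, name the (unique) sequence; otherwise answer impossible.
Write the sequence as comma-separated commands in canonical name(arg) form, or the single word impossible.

rotate(1, 90), rotate(1, 90)

from: joint angles (θ0=180°, θ1=90°, θ2=270°)
t=1 rotate(1, 90) ⇒ joint angles (θ0=180°, θ1=180°, θ2=270°)
t=2 rotate(1, 90) ⇒ joint angles (θ0=180°, θ1=270°, θ2=270°)
no rival 2-sequence matches.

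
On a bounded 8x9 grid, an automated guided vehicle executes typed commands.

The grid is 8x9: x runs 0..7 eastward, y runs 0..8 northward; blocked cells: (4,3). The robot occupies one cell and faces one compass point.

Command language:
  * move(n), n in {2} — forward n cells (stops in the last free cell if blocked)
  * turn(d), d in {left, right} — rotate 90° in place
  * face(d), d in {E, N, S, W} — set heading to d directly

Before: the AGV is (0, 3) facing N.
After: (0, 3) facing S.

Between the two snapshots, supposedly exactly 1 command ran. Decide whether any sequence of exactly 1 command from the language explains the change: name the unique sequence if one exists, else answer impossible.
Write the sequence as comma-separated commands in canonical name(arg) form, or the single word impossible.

key: (0,3) unchanged — the single command moves nothing
t0: (0, 3) facing N
step 1 (face(S)): (0, 3) facing S
all 7 alternatives checked — unique.

face(S)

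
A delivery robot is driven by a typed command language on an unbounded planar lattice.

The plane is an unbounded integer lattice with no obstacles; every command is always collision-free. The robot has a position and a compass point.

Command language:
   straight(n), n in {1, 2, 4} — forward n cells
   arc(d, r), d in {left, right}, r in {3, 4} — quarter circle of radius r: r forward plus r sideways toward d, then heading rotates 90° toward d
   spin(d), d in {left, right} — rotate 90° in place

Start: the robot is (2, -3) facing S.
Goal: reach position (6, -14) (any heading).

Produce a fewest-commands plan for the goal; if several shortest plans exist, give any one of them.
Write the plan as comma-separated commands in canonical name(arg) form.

begin: (2, -3) facing S
[1] after arc(left, 4): (6, -7) facing E
[2] after arc(right, 4): (10, -11) facing S
[3] after arc(right, 3): (7, -14) facing W
[4] after straight(1): (6, -14) facing W
shorter routes all fall short; 4 is best.

arc(left, 4), arc(right, 4), arc(right, 3), straight(1)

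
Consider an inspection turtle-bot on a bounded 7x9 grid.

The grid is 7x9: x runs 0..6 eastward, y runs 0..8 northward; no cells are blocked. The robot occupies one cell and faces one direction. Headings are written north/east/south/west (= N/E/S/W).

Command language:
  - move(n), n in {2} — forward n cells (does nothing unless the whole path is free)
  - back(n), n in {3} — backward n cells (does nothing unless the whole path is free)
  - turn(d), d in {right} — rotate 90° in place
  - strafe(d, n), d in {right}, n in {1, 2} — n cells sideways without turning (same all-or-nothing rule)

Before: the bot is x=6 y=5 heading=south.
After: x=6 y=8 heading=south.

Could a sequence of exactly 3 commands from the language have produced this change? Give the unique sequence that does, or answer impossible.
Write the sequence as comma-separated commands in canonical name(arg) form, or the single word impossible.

key: still facing S at the end — nothing in the sequence rotates
t0: x=6 y=5 heading=south
t=1 back(3) ⇒ x=6 y=8 heading=south
t=2 back(3) ⇒ x=6 y=8 heading=south
t=3 back(3) ⇒ x=6 y=8 heading=south
no rival 3-sequence matches.

back(3), back(3), back(3)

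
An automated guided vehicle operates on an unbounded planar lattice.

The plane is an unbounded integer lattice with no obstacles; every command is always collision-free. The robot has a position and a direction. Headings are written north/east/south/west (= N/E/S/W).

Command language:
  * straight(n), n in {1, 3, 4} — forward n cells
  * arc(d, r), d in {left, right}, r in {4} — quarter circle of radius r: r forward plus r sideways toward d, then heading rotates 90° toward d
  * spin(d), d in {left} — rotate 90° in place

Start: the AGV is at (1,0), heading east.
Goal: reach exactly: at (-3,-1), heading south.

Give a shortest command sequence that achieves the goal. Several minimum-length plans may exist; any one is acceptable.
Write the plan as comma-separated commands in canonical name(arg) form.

start: at (1,0), heading east
t=1 spin(left) ⇒ at (1,0), heading north
t=2 straight(3) ⇒ at (1,3), heading north
t=3 spin(left) ⇒ at (1,3), heading west
t=4 arc(left, 4) ⇒ at (-3,-1), heading south
nothing shorter than 4 reaches the goal.

spin(left), straight(3), spin(left), arc(left, 4)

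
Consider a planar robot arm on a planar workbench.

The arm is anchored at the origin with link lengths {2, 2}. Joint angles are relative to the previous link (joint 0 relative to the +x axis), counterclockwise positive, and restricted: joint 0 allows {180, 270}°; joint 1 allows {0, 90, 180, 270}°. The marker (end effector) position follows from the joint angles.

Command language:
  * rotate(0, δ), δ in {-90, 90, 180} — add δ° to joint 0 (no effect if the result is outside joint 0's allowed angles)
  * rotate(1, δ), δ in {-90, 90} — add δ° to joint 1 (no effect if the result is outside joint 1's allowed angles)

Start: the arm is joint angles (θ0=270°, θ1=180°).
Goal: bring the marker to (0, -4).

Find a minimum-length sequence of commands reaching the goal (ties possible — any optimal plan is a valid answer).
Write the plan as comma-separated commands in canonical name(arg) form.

start: joint angles (θ0=270°, θ1=180°)
[1] after rotate(1, 90): joint angles (θ0=270°, θ1=270°)
[2] after rotate(1, 90): joint angles (θ0=270°, θ1=0°)
nothing shorter than 2 reaches the goal.

rotate(1, 90), rotate(1, 90)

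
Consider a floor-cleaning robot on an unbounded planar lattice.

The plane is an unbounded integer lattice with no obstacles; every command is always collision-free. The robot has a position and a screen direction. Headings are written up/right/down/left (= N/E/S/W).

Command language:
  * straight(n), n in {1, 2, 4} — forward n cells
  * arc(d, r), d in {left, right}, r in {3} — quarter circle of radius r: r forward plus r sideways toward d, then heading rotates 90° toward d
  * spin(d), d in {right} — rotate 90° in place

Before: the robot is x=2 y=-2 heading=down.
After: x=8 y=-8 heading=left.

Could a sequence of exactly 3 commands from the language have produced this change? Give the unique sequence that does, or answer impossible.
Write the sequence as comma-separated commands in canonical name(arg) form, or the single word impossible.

key: running spin(right) before arc(left, 3) would end elsewhere — order is forced
from: x=2 y=-2 heading=down
[1] after arc(left, 3): x=5 y=-5 heading=right
[2] after arc(right, 3): x=8 y=-8 heading=down
[3] after spin(right): x=8 y=-8 heading=left
no other 3-command option fits: unique.

arc(left, 3), arc(right, 3), spin(right)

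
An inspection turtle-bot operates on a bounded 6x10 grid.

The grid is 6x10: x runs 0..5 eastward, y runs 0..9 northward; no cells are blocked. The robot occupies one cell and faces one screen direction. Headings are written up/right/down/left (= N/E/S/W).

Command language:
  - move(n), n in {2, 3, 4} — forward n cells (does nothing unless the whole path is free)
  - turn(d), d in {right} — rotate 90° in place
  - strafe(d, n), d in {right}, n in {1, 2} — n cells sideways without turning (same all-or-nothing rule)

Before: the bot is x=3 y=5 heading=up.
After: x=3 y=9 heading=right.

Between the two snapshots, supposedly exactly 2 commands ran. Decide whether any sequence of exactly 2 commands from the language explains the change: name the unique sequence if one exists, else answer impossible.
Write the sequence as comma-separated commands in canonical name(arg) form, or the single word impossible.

move(4), turn(right)

key: order matters: swapping move(4) and turn(right) lands elsewhere
initial: x=3 y=5 heading=up
1. move(4) → x=3 y=9 heading=up
2. turn(right) → x=3 y=9 heading=right
uniquely the one of 36 2-step routes that fits.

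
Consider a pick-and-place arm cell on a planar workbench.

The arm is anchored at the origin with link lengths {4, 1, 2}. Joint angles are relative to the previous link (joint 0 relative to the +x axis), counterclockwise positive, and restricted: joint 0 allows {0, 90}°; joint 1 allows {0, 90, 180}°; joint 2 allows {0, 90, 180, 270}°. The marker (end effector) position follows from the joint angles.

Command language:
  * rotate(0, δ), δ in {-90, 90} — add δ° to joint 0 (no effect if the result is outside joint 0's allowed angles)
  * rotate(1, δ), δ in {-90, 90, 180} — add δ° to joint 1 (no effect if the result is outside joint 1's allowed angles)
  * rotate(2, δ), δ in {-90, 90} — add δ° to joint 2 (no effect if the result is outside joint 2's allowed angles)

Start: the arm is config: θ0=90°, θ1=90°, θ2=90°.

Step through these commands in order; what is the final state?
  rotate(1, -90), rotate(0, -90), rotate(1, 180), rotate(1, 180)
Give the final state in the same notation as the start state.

config: θ0=0°, θ1=0°, θ2=90°

begin: config: θ0=90°, θ1=90°, θ2=90°
1. rotate(1, -90) → config: θ0=90°, θ1=0°, θ2=90°
2. rotate(0, -90) → config: θ0=0°, θ1=0°, θ2=90°
3. rotate(1, 180) → config: θ0=0°, θ1=180°, θ2=90°
4. rotate(1, 180) → config: θ0=0°, θ1=0°, θ2=90°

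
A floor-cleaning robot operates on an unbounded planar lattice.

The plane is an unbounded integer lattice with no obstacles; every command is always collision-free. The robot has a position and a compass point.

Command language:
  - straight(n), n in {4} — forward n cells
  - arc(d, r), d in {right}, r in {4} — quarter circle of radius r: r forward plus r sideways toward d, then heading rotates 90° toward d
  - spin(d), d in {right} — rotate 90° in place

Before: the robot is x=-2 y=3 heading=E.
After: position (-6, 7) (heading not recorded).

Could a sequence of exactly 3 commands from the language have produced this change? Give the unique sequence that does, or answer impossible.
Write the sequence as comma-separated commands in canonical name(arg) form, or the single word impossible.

key: order matters: swapping spin(right) and arc(right, 4) lands elsewhere
begin: x=-2 y=3 heading=E
t=1 spin(right) ⇒ x=-2 y=3 heading=S
t=2 spin(right) ⇒ x=-2 y=3 heading=W
t=3 arc(right, 4) ⇒ x=-6 y=7 heading=N
no other 3-command option fits: unique.

spin(right), spin(right), arc(right, 4)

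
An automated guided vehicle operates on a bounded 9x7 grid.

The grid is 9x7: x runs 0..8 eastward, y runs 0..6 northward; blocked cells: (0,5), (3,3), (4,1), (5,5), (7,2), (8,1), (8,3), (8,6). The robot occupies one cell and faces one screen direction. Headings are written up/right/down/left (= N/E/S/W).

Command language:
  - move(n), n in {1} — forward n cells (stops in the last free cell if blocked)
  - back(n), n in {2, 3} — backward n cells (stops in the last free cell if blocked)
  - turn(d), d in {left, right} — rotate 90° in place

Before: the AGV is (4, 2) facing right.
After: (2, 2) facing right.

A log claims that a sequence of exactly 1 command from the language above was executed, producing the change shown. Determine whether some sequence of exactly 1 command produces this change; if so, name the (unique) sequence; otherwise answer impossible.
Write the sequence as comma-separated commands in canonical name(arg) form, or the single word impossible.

back(2)

key: heading stays E — the single command does not turn
t0: (4, 2) facing right
t=1 back(2) ⇒ (2, 2) facing right
all 5 alternatives checked — unique.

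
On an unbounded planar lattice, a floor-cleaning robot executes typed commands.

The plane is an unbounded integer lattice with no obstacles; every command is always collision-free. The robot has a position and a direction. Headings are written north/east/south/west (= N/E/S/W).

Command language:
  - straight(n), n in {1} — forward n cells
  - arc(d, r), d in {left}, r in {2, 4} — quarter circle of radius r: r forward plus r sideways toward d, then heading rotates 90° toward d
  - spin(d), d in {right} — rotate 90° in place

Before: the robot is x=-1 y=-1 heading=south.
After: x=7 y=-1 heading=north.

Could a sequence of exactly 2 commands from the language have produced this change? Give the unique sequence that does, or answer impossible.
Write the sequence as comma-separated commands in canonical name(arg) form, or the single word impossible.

key: position moved to (7,-1) AND the heading swung to N — translation plus rotation needed
t0: x=-1 y=-1 heading=south
t=1 arc(left, 4) ⇒ x=3 y=-5 heading=east
t=2 arc(left, 4) ⇒ x=7 y=-1 heading=north
no other 2-command option fits: unique.

arc(left, 4), arc(left, 4)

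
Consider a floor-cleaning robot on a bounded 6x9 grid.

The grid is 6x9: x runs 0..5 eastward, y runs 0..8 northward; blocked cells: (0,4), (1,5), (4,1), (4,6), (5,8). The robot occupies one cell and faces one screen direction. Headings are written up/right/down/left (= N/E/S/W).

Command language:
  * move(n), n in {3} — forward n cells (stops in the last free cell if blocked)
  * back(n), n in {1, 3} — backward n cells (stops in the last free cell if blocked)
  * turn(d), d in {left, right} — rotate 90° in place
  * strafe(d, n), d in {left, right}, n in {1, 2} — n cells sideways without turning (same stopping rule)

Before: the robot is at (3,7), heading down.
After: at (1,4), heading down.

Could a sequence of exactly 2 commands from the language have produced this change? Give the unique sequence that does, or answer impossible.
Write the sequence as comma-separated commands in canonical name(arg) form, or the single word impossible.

key: heading stays S — no command in the sequence turns
begin: at (3,7), heading down
[1] after move(3): at (3,4), heading down
[2] after strafe(right, 2): at (1,4), heading down
all 81 alternatives checked — unique.

move(3), strafe(right, 2)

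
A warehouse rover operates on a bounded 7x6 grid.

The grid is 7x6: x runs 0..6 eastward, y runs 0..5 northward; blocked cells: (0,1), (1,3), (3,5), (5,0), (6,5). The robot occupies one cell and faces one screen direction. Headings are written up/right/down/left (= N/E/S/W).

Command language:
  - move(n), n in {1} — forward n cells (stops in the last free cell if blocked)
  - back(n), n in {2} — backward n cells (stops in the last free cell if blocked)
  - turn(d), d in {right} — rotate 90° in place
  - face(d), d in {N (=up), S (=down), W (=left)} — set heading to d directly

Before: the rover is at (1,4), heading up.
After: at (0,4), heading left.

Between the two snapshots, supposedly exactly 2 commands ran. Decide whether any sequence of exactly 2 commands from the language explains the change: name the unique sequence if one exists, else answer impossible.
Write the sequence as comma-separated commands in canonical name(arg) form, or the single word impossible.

key: order matters: swapping face(W) and move(1) lands elsewhere
t0: at (1,4), heading up
1. face(W) → at (1,4), heading left
2. move(1) → at (0,4), heading left
no other 2-command option fits: unique.

face(W), move(1)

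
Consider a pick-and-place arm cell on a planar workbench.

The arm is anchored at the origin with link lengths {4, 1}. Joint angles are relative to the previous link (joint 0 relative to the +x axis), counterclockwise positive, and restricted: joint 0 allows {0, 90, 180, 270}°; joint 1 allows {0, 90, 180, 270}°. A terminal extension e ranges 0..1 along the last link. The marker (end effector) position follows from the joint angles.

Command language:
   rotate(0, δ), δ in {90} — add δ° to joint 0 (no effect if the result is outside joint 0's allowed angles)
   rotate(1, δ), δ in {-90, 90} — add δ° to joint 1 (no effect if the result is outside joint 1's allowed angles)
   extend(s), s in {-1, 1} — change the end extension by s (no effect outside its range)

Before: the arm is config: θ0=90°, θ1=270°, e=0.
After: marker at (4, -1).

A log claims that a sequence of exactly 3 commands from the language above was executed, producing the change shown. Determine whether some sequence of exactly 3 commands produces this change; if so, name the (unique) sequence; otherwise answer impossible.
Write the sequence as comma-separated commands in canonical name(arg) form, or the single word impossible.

start: config: θ0=90°, θ1=270°, e=0
1. rotate(0, 90) → config: θ0=180°, θ1=270°, e=0
2. rotate(0, 90) → config: θ0=270°, θ1=270°, e=0
3. rotate(0, 90) → config: θ0=0°, θ1=270°, e=0
uniquely the one of 125 3-step routes that fits.

rotate(0, 90), rotate(0, 90), rotate(0, 90)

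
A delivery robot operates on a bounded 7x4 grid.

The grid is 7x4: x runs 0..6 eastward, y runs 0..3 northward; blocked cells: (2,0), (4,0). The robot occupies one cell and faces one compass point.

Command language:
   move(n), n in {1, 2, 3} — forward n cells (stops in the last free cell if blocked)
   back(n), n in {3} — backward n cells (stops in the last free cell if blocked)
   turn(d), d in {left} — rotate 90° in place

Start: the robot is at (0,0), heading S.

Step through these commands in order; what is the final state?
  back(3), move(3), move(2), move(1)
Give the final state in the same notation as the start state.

t0: at (0,0), heading S
[1] after back(3): at (0,3), heading S
[2] after move(3): at (0,0), heading S
[3] after move(2): at (0,0), heading S
[4] after move(1): at (0,0), heading S

at (0,0), heading S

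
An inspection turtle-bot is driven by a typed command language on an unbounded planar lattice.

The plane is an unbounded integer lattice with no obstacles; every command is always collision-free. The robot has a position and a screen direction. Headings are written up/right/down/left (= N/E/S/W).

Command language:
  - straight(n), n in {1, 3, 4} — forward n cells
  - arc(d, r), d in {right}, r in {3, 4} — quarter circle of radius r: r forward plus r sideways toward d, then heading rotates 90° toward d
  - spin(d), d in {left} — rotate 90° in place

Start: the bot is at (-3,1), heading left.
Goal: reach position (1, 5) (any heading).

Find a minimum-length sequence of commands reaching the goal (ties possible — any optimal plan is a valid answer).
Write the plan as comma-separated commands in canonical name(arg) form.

arc(right, 4), arc(right, 4), arc(right, 4)

start: at (-3,1), heading left
step 1 (arc(right, 4)): at (-7,5), heading up
step 2 (arc(right, 4)): at (-3,9), heading right
step 3 (arc(right, 4)): at (1,5), heading down
nothing shorter than 3 reaches the goal.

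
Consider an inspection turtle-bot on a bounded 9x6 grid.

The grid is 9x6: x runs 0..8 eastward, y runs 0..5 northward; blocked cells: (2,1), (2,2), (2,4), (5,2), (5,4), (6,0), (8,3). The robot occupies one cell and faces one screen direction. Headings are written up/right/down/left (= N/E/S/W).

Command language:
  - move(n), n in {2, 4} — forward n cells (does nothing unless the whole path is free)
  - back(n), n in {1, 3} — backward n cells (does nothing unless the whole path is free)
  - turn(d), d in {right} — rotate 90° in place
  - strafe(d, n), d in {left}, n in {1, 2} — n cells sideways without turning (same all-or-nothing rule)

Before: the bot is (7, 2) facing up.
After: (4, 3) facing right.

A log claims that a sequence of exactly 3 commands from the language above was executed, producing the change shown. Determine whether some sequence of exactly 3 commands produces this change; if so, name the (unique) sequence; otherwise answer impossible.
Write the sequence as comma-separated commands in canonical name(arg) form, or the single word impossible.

key: cell and facing (now E) both changed — the 3 commands mix motion and turning
begin: (7, 2) facing up
[1] after turn(right): (7, 2) facing right
[2] after strafe(left, 1): (7, 3) facing right
[3] after back(3): (4, 3) facing right
uniquely the one of 343 3-step routes that fits.

turn(right), strafe(left, 1), back(3)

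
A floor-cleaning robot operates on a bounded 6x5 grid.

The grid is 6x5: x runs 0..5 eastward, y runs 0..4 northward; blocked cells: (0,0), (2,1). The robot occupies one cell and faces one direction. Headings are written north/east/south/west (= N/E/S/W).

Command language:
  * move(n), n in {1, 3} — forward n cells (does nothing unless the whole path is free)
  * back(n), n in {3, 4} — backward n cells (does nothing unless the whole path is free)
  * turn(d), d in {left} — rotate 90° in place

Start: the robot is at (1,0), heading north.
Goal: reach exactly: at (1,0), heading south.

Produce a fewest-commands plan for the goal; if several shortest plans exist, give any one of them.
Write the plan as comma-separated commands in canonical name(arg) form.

begin: at (1,0), heading north
1. turn(left) → at (1,0), heading west
2. turn(left) → at (1,0), heading south
shorter routes all fall short; 2 is best.

turn(left), turn(left)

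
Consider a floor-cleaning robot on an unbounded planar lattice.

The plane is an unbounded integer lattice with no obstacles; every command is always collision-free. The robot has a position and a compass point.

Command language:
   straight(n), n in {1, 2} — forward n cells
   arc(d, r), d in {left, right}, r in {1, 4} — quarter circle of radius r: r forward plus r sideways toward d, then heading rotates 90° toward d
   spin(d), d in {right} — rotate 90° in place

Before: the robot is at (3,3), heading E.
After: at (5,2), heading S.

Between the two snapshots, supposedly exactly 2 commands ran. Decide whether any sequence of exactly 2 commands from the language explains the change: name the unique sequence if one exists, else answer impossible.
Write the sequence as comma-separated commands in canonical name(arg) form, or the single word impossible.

key: order matters: swapping straight(1) and arc(right, 1) lands elsewhere
t0: at (3,3), heading E
[1] after straight(1): at (4,3), heading E
[2] after arc(right, 1): at (5,2), heading S
no rival 2-sequence matches.

straight(1), arc(right, 1)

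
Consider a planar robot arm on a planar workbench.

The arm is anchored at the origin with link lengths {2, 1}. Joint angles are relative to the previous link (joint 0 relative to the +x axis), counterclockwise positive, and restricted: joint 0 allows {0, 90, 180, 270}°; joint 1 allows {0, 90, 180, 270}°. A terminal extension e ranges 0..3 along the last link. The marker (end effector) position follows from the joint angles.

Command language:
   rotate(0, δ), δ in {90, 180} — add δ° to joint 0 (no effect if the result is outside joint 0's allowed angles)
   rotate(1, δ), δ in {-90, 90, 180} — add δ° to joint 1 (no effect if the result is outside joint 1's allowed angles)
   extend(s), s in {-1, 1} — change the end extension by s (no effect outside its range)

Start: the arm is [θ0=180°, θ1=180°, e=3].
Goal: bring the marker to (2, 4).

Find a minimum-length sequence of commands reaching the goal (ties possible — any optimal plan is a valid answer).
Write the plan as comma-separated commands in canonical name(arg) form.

from: [θ0=180°, θ1=180°, e=3]
step 1 (rotate(1, -90)): [θ0=180°, θ1=90°, e=3]
step 2 (rotate(0, 180)): [θ0=0°, θ1=90°, e=3]
shorter routes all fall short; 2 is best.

rotate(1, -90), rotate(0, 180)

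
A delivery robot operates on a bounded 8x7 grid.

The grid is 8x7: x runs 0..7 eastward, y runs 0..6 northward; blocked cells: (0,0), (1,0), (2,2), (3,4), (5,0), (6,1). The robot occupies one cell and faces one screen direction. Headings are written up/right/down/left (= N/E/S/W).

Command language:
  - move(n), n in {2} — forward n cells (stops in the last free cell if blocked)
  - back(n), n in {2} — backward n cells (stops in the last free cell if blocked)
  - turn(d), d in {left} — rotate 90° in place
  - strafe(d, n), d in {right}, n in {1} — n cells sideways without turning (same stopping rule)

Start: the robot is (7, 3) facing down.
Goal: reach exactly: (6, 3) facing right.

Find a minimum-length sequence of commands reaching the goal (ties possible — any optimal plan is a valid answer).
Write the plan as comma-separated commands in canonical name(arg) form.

t0: (7, 3) facing down
1. strafe(right, 1) → (6, 3) facing down
2. turn(left) → (6, 3) facing right
nothing shorter than 2 reaches the goal.

strafe(right, 1), turn(left)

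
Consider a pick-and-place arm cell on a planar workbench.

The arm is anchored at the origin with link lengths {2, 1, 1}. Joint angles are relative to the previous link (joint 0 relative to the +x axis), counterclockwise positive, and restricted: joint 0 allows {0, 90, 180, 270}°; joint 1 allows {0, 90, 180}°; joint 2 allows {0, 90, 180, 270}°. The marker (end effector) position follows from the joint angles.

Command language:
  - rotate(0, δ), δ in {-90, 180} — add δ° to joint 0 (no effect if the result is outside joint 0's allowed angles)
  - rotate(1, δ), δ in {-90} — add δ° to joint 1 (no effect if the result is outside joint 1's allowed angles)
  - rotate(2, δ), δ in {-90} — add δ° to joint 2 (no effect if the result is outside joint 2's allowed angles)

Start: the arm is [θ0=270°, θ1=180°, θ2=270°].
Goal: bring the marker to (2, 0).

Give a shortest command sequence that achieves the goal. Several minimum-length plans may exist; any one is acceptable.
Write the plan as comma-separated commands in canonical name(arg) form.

t0: [θ0=270°, θ1=180°, θ2=270°]
1. rotate(2, -90) → [θ0=270°, θ1=180°, θ2=180°]
2. rotate(0, -90) → [θ0=180°, θ1=180°, θ2=180°]
3. rotate(0, 180) → [θ0=0°, θ1=180°, θ2=180°]
shorter routes all fall short; 3 is best.

rotate(2, -90), rotate(0, -90), rotate(0, 180)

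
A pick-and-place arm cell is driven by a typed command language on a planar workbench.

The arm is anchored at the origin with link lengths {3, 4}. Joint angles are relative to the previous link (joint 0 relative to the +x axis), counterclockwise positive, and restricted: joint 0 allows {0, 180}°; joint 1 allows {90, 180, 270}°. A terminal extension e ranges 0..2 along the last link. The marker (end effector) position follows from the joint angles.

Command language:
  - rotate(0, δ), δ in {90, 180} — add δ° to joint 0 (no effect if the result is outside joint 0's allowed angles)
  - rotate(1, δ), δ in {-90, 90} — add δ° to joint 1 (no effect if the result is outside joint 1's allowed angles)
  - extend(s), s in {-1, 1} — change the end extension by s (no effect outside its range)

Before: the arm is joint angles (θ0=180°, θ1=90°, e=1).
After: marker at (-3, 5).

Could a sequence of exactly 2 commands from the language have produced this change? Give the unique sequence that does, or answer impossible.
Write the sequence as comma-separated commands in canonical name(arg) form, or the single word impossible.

rotate(1, 90), rotate(1, 90)

initial: joint angles (θ0=180°, θ1=90°, e=1)
1. rotate(1, 90) → joint angles (θ0=180°, θ1=180°, e=1)
2. rotate(1, 90) → joint angles (θ0=180°, θ1=270°, e=1)
no rival 2-sequence matches.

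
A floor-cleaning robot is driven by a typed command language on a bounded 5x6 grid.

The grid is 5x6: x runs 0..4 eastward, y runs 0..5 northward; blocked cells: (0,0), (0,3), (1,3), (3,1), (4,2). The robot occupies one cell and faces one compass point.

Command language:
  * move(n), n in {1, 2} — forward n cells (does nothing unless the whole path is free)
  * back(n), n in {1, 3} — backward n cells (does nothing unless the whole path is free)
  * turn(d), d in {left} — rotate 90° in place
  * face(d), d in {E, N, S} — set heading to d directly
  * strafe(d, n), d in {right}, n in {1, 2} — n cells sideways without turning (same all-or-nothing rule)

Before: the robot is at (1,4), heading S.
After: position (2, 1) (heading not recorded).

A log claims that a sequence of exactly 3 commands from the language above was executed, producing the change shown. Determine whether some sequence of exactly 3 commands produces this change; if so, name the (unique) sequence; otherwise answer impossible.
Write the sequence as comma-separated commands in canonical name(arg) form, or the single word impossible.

face(N), strafe(right, 1), back(3)

key: order matters: swapping face(N) and back(3) lands elsewhere
begin: at (1,4), heading S
t=1 face(N) ⇒ at (1,4), heading N
t=2 strafe(right, 1) ⇒ at (2,4), heading N
t=3 back(3) ⇒ at (2,1), heading N
no rival 3-sequence matches.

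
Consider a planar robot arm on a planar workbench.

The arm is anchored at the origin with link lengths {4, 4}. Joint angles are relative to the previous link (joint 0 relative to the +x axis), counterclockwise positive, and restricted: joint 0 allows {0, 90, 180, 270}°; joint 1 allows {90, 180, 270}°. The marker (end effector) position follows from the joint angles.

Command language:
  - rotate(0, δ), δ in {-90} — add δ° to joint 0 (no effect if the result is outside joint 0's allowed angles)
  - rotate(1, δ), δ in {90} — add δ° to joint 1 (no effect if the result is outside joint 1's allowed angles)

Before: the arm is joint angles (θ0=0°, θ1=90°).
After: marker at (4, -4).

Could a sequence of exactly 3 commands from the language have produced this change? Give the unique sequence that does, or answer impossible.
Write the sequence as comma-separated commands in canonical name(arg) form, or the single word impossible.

initial: joint angles (θ0=0°, θ1=90°)
1. rotate(1, 90) → joint angles (θ0=0°, θ1=180°)
2. rotate(1, 90) → joint angles (θ0=0°, θ1=270°)
3. rotate(1, 90) → joint angles (θ0=0°, θ1=270°)
all 8 alternatives checked — unique.

rotate(1, 90), rotate(1, 90), rotate(1, 90)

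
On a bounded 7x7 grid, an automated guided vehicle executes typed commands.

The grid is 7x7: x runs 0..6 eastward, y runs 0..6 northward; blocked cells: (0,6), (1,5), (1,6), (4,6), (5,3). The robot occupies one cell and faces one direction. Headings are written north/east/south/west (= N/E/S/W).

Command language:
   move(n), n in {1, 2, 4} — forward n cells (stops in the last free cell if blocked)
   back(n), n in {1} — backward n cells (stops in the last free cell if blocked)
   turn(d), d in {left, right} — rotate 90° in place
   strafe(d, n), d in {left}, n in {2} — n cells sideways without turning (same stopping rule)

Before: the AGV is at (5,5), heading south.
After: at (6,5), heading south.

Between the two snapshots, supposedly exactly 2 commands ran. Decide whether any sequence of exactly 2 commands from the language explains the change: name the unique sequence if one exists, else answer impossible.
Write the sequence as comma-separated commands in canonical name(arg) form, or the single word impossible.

strafe(left, 2), strafe(left, 2)

key: heading stays S — no command in the sequence turns
from: at (5,5), heading south
1. strafe(left, 2) → at (6,5), heading south
2. strafe(left, 2) → at (6,5), heading south
all 49 alternatives checked — unique.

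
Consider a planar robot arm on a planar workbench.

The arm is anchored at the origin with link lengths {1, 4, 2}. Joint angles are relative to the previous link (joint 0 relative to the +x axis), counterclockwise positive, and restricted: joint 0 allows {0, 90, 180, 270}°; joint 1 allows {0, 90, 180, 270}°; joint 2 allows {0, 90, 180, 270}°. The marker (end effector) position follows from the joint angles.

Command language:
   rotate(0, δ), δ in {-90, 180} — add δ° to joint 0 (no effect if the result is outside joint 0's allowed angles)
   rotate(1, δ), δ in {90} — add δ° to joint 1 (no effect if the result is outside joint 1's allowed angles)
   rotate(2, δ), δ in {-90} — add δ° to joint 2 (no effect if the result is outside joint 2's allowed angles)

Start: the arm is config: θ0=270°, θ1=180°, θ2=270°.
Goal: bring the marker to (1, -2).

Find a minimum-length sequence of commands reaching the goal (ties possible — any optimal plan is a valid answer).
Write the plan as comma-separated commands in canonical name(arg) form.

start: config: θ0=270°, θ1=180°, θ2=270°
[1] after rotate(1, 90): config: θ0=270°, θ1=270°, θ2=270°
[2] after rotate(0, -90): config: θ0=180°, θ1=270°, θ2=270°
[3] after rotate(2, -90): config: θ0=180°, θ1=270°, θ2=180°
[4] after rotate(0, 180): config: θ0=0°, θ1=270°, θ2=180°
nothing shorter than 4 reaches the goal.

rotate(1, 90), rotate(0, -90), rotate(2, -90), rotate(0, 180)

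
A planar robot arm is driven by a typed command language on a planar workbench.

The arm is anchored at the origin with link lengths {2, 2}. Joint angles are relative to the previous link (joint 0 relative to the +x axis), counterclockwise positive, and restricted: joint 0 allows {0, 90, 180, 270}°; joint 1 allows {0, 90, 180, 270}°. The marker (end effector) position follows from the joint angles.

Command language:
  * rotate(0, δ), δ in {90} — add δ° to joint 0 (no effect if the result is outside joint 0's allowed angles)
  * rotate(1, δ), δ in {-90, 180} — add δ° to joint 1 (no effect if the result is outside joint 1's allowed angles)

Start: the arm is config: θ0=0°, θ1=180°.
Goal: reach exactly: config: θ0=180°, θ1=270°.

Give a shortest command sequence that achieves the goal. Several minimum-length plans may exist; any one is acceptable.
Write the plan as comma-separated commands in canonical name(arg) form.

rotate(1, 180), rotate(0, 90), rotate(0, 90), rotate(1, -90)

from: config: θ0=0°, θ1=180°
1. rotate(1, 180) → config: θ0=0°, θ1=0°
2. rotate(0, 90) → config: θ0=90°, θ1=0°
3. rotate(0, 90) → config: θ0=180°, θ1=0°
4. rotate(1, -90) → config: θ0=180°, θ1=270°
minimal: 4 command(s), checked below 4.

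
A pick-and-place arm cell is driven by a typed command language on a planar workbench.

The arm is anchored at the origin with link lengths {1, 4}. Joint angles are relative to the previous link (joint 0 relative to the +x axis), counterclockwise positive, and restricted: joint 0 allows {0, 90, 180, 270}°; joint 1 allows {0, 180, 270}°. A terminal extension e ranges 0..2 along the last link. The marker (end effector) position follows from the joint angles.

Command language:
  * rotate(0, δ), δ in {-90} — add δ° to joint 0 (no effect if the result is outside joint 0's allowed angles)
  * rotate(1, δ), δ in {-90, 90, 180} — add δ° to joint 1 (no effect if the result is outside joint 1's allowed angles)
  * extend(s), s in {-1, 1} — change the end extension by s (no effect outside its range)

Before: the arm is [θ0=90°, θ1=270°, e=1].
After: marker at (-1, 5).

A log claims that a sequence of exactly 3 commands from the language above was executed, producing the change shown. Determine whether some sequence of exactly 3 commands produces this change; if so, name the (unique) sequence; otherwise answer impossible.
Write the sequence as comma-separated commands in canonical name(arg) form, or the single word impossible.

begin: [θ0=90°, θ1=270°, e=1]
t=1 rotate(0, -90) ⇒ [θ0=0°, θ1=270°, e=1]
t=2 rotate(0, -90) ⇒ [θ0=270°, θ1=270°, e=1]
t=3 rotate(0, -90) ⇒ [θ0=180°, θ1=270°, e=1]
no other 3-command option fits: unique.

rotate(0, -90), rotate(0, -90), rotate(0, -90)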